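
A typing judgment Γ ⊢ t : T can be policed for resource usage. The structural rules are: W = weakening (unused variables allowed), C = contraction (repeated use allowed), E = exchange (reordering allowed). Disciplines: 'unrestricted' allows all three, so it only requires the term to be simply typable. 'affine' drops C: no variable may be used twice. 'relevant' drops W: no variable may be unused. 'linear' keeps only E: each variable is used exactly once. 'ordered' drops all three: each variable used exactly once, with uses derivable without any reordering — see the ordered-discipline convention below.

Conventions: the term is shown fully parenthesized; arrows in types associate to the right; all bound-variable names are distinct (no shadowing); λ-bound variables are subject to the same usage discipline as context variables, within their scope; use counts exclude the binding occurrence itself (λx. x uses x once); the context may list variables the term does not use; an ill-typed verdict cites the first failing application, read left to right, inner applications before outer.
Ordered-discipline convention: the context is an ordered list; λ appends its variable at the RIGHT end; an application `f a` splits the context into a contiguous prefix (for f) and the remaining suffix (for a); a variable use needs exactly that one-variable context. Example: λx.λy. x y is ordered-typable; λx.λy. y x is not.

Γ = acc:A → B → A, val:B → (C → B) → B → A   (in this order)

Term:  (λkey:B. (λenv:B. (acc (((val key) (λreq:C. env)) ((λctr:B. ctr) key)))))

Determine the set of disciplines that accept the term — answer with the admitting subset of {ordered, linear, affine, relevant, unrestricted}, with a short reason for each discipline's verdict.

admitted by: unrestricted
variable uses: acc ×1; val ×1; key (λ-bound) ×2; env (λ-bound) ×1; req (λ-bound) ×0; ctr (λ-bound) ×1
order of uses: acc, val, key, env, ctr, key
typing: well-typed at B → B → B → A
ordered: ✗ — repeated use of key ×2; req left unused
linear: ✗ — repeated use of key ×2; req left unused
affine: ✗ — repeated use of key ×2
relevant: ✗ — req left unused
unrestricted: ✓ — simply typable at B → B → B → A; W, C, E all held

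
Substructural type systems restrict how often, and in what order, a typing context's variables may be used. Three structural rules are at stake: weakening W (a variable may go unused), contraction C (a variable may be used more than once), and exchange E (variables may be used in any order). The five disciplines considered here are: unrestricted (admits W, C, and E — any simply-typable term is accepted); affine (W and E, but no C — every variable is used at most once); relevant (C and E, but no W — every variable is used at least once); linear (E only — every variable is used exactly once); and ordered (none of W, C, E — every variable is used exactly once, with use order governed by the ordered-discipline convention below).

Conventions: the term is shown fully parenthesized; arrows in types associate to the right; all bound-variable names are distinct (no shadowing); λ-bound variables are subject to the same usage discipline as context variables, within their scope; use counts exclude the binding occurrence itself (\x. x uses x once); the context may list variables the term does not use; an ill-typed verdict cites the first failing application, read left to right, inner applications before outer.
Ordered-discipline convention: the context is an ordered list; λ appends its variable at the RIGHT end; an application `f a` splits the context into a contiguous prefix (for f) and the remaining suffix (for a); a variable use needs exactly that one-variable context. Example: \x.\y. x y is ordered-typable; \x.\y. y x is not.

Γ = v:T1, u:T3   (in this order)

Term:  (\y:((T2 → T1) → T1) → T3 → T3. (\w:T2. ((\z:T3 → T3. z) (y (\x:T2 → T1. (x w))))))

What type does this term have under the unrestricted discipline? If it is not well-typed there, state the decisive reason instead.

term : (((T2 → T1) → T1) → T3 → T3) → T2 → T3 → T3
usage: v: 0, u: 0, y [bound]: 1, w [bound]: 1, z [bound]: 1, x [bound]: 1
uses in reading order: z, y, x, w
typing: the term checks, with type (((T2 → T1) → T1) → T3 → T3) → T2 → T3 → T3
summary: ordered ✗, linear ✗, affine ✓, relevant ✗, unrestricted ✓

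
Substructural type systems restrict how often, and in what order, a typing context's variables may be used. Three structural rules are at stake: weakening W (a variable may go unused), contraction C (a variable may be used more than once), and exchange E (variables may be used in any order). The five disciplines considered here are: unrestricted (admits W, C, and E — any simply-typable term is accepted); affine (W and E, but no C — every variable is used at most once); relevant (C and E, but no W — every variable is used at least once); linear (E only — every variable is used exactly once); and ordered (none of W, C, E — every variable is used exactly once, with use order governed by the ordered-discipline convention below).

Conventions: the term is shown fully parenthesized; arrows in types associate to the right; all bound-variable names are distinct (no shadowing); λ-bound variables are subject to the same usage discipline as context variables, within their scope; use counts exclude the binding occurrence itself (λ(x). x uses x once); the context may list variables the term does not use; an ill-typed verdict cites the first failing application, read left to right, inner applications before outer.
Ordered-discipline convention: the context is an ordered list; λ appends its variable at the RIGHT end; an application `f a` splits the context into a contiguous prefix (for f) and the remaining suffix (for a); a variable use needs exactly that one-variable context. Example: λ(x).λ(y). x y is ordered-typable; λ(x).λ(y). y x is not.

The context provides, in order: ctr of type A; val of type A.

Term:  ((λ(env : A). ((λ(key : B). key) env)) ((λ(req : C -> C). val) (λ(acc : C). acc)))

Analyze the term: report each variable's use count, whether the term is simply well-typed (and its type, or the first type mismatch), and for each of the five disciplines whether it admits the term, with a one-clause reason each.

usage: ctr=0, val=1, env (bound)=1, key (bound)=1, req (bound)=0, acc (bound)=1
uses in reading order: key, env, val, acc
typing: ill-typed: a function awaiting B gets A
ordered: ✗ — a type mismatch blocks all five
linear: ✗ — the type mismatch rejects it
affine: ✗ — not simply typable
relevant: ✗ — fails simple typing
unrestricted: ✗ — a type mismatch blocks all five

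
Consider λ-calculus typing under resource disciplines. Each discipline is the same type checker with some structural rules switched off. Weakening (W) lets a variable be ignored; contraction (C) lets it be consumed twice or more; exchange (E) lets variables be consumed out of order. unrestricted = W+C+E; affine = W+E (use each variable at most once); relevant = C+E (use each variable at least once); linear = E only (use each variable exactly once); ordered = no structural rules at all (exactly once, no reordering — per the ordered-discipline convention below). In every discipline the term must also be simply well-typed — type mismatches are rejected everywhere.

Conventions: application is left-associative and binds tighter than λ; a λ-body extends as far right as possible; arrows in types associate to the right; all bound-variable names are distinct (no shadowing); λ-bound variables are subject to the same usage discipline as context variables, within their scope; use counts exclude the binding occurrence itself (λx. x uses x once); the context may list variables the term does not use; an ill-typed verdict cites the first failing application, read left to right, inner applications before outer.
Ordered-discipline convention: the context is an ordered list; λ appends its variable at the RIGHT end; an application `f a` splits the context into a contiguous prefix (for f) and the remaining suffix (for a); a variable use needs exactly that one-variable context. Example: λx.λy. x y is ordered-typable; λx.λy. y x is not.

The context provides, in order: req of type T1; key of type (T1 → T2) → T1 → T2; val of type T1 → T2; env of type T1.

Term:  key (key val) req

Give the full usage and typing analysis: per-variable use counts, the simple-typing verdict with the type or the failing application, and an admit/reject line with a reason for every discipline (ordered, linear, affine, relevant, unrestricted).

variable uses: req: 1, key: 2, val: 1, env: 0
left-to-right use order: key, key, val, req
typing: ✓ — T2
ordered: ✗, repeated use of key ×2; needs weakening: env unused
linear: ✗, repeated use of key ×2; needs weakening: env unused
affine: ✗, repeated use of key ×2
relevant: ✗, needs weakening: env unused
unrestricted: ✓, simply typable at T2; W, C, E all held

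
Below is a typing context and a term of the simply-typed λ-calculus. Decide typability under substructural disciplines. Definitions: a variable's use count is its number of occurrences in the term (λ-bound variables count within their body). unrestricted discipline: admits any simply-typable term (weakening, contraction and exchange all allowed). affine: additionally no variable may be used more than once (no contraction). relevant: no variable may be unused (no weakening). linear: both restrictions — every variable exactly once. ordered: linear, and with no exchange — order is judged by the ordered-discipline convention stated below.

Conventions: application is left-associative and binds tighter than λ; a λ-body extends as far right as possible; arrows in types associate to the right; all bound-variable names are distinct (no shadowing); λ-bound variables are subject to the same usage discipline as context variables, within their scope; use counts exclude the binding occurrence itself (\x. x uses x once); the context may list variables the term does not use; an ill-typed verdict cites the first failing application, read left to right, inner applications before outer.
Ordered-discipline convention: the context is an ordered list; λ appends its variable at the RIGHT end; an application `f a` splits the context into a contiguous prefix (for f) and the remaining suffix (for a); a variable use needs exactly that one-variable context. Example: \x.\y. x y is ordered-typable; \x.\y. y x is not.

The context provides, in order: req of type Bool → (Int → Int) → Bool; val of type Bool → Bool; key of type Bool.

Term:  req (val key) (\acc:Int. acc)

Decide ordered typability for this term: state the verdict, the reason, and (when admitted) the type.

yes — one use each (req, val, key, acc); ordered split holds; term : Bool
usage: req ×1, val ×1, key ×1, acc [bound] ×1
use order (left to right): req, val, key, acc
typing: the term checks, with type Bool
all disciplines: ordered ✓, linear ✓, affine ✓, relevant ✓, unrestricted ✓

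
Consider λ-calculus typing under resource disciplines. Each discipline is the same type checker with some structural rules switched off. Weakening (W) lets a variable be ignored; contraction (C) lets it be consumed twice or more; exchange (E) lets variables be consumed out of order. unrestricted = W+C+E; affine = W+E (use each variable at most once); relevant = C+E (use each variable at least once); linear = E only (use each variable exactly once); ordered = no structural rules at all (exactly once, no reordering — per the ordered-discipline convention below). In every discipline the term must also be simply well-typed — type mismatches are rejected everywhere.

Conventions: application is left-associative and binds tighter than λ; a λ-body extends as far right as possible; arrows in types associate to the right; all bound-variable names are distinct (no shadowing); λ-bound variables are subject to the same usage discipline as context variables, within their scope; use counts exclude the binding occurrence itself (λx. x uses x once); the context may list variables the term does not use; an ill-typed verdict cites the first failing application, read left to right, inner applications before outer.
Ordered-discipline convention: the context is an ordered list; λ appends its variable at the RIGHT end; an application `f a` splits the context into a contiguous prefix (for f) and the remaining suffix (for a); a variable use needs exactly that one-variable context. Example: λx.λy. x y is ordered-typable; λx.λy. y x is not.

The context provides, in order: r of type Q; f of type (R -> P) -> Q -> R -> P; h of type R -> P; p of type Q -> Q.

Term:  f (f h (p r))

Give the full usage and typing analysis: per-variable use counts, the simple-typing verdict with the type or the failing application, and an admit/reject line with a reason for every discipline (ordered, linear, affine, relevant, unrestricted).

counts: r: 1×, f: 2×, h: 1×, p: 1×
uses in reading order: f, f, h, p, r
typing: ✓ — Q -> R -> P
ordered: ✗ — repeated use of f ×2
linear: ✗ — repeated use of f ×2
affine: ✗ — repeated use of f ×2
relevant: ✓ — none of r, f, h, p goes unused
unrestricted: ✓ — well-typed at Q -> R -> P; no restrictions here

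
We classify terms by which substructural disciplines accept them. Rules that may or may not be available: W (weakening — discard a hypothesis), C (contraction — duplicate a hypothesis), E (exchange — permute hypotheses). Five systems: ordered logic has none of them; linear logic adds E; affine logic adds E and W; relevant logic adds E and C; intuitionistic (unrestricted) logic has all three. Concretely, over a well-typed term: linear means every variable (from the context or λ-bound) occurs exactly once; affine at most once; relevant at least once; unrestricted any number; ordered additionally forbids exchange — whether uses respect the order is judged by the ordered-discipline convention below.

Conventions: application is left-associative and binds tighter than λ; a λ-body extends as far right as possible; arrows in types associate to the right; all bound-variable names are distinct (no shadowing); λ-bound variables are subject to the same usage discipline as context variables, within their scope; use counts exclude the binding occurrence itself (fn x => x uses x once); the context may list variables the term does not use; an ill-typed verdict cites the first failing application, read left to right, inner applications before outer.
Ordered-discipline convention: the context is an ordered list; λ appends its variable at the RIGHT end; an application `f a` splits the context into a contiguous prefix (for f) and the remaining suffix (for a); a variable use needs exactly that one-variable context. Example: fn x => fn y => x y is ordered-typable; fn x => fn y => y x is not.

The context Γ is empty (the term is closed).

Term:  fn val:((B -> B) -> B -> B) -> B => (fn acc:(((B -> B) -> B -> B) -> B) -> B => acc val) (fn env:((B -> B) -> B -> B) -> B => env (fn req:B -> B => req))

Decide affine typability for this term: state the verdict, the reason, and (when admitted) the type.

yes — at most one use each (val, acc, env, req); term : (((B -> B) -> B -> B) -> B) -> B
counts: val [bound]=1, acc [bound]=1, env [bound]=1, req [bound]=1
order of uses: acc, val, env, req
typing: well-typed — term : (((B -> B) -> B -> B) -> B) -> B
across the five disciplines: ordered ✗ · linear ✓ · affine ✓ · relevant ✓ · unrestricted ✓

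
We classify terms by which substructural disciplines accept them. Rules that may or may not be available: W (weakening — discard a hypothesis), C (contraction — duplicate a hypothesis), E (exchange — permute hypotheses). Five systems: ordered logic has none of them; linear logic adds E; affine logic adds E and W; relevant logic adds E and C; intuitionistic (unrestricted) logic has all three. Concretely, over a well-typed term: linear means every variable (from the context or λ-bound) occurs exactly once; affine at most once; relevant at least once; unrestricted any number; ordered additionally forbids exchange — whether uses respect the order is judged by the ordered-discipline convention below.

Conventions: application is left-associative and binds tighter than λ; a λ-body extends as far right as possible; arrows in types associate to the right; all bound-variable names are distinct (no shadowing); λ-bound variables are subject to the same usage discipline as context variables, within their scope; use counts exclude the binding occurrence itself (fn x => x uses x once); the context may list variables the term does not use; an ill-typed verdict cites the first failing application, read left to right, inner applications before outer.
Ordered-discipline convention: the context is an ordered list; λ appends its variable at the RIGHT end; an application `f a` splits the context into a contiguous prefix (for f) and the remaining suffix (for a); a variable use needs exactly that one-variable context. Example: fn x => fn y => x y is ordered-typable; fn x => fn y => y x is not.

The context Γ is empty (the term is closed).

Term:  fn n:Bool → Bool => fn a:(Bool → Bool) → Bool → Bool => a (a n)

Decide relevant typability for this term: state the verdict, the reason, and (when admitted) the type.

yes — at least one use each (n, a); term : (Bool → Bool) → ((Bool → Bool) → Bool → Bool) → Bool → Bool
usage: n (λ-bound): 1×, a (λ-bound): 2×
uses in reading order: a, a, n
typing: well-typed — term : (Bool → Bool) → ((Bool → Bool) → Bool → Bool) → Bool → Bool
summary: ordered ✗, linear ✗, affine ✗, relevant ✓, unrestricted ✓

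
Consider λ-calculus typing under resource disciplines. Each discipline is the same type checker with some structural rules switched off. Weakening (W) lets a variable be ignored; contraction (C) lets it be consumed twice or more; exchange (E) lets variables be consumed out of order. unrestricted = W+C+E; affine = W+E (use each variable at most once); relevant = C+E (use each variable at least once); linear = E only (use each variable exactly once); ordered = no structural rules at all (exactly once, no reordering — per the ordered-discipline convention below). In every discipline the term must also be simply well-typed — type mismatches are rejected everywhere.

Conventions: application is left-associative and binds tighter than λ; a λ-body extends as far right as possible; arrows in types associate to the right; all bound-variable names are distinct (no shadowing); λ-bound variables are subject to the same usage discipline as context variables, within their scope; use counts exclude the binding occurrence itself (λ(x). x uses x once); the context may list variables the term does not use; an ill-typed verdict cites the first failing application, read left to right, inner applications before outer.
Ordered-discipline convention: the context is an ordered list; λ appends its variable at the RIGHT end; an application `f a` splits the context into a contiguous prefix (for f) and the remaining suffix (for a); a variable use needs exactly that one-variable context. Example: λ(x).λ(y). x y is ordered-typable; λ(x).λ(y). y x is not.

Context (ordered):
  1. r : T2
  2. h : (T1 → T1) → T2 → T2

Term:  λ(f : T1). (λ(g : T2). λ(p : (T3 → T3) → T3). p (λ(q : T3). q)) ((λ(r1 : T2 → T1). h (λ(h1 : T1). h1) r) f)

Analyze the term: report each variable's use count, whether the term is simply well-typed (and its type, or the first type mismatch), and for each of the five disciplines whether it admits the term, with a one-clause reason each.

use counts: r: 1×, h: 1×, f (bound): 1×, g (bound): 0×, p (bound): 1×, q (bound): 1×, r1 (bound): 0×, h1 (bound): 1×
left-to-right use order: p, q, h, h1, r, f
typing: ill-typed: an application expects T2 → T1 but receives T1
ordered: ✗, fails simple typing
linear: ✗, a type mismatch blocks all five
affine: ✗, the type mismatch rejects it
relevant: ✗, not simply typable
unrestricted: ✗, fails simple typing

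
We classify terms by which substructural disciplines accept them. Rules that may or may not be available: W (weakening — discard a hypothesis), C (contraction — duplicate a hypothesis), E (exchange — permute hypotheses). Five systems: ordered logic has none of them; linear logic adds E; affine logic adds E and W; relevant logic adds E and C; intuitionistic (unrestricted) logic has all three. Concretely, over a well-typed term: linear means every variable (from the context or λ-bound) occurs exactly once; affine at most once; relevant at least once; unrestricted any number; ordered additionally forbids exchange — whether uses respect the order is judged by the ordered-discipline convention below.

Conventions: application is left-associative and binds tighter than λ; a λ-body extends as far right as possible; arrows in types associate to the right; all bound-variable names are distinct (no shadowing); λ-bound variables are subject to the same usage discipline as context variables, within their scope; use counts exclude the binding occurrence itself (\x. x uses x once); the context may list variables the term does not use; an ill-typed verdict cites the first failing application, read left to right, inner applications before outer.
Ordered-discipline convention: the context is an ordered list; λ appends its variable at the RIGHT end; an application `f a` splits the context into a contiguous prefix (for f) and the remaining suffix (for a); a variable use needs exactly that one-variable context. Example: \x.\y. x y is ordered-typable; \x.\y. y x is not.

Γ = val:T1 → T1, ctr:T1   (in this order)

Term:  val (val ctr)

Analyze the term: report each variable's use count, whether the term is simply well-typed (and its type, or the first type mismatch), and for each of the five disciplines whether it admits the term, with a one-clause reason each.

usage: val: 2×, ctr: 1×
uses in reading order: val, val, ctr
typing: well-typed at T1
ordered ✗ (val ×2 used more than once (contraction))
linear ✗ (val ×2 used more than once (contraction))
affine ✗ (val ×2 used more than once (contraction))
relevant ✓ (every one of val, ctr appears)
unrestricted ✓ (simply typable at T1; W, C, E all held)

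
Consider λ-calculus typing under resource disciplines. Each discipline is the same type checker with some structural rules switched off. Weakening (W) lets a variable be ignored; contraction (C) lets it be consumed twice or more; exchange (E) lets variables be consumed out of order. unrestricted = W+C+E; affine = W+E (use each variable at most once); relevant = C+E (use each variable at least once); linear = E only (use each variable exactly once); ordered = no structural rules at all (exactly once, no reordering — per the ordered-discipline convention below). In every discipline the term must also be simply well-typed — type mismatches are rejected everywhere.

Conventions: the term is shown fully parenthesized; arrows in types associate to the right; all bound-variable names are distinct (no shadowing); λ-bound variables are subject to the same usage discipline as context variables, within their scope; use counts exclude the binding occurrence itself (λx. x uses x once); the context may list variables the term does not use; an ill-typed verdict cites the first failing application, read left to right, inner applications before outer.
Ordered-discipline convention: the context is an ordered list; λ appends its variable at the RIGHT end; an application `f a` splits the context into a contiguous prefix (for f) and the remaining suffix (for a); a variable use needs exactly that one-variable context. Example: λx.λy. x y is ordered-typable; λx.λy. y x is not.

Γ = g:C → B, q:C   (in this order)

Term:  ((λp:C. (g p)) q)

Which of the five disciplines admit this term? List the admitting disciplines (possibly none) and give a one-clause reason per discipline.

admitted by: ordered, linear, affine, relevant, unrestricted
use counts: g: 1; q: 1; p [bound]: 1
use order (left to right): g, p, q
typing: ✓ — B
ordered: ✓, g, q, p once each; derivable with no W/C/E
linear: ✓, each of g, q, p used exactly once
affine: ✓, g, q, p: no repeats, contraction unneeded
relevant: ✓, none of g, q, p goes unused
unrestricted: ✓, typability at B is all that's needed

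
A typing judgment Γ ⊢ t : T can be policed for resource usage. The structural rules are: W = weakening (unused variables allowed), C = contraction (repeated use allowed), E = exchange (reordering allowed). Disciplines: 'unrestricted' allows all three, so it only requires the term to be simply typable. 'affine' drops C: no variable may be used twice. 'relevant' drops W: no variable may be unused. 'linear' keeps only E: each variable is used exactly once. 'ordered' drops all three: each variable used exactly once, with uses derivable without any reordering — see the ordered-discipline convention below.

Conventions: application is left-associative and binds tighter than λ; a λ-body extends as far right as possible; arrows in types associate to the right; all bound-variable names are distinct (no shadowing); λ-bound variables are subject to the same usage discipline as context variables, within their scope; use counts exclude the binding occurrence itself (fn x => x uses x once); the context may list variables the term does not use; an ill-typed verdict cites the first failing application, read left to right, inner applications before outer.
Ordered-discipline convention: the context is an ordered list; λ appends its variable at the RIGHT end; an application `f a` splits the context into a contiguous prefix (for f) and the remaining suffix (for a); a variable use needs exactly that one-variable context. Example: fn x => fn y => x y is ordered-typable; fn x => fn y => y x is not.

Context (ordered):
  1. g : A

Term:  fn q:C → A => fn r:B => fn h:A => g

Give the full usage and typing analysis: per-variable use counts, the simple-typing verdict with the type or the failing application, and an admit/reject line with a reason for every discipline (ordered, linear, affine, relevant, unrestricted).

variable uses: g=1; q [bound]=0; r [bound]=0; h [bound]=0
use order (left to right): g
typing: ✓ — (C → A) → B → A → A
ordered ✗ (q, r, h left unused)
linear ✗ (q, r, h left unused)
affine ✓ (at most one use each (g, q, r, h))
relevant ✗ (q, r, h left unused)
unrestricted ✓ (type-checks ((C → A) → B → A → A) and nothing is barred)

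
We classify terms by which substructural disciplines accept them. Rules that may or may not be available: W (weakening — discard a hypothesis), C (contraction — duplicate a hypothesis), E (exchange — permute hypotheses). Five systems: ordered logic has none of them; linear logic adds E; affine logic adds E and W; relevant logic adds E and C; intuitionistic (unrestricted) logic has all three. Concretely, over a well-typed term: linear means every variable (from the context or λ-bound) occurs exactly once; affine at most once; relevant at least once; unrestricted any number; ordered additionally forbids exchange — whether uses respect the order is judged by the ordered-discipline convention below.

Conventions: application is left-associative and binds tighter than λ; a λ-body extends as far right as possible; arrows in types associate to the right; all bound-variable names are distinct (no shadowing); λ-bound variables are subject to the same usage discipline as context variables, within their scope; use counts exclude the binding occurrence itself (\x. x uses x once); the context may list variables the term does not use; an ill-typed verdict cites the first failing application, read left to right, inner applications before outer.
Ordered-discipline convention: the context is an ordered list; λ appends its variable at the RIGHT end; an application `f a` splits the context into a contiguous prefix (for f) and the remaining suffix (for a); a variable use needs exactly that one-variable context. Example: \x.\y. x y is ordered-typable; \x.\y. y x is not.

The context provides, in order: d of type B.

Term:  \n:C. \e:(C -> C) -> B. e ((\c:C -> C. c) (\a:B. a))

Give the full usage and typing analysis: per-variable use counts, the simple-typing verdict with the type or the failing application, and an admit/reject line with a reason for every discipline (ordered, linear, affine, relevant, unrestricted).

use counts: d=0, n (bound)=0, e (bound)=1, c (bound)=1, a (bound)=1
order of uses: e, c, a
typing: ill-typed: an argument B -> B mismatches the expected C -> C
ordered ✗ (fails simple typing)
linear ✗ (a type mismatch blocks all five)
affine ✗ (the type mismatch rejects it)
relevant ✗ (not simply typable)
unrestricted ✗ (fails simple typing)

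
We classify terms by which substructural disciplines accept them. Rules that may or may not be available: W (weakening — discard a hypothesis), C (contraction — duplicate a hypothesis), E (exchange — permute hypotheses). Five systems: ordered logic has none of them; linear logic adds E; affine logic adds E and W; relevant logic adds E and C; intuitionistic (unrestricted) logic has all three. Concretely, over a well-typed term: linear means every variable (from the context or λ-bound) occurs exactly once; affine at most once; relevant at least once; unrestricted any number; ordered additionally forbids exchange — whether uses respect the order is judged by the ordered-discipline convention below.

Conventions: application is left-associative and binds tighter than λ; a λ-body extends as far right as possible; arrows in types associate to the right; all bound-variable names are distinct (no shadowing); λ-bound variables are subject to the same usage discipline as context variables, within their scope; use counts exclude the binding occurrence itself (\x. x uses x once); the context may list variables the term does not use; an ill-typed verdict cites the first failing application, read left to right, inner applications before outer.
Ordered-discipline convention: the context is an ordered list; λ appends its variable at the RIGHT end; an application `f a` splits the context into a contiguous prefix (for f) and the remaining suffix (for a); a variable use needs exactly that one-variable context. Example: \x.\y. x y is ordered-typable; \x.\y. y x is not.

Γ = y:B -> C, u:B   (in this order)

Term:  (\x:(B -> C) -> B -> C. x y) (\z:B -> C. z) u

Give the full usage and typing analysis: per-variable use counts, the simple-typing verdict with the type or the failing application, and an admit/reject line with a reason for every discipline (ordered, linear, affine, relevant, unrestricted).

variable uses: y: 1; u: 1; x (bound): 1; z (bound): 1
use order (left to right): x, y, z, u
typing: ✓ — C
ordered ✗ (no ordered split (uses run x, y, z, u))
linear ✓ (y, u, x, z: one use apiece)
affine ✓ (none of y, u, x, z used more than once)
relevant ✓ (y, u, x, z: all used, weakening unneeded)
unrestricted ✓ (type-checks (C) and nothing is barred)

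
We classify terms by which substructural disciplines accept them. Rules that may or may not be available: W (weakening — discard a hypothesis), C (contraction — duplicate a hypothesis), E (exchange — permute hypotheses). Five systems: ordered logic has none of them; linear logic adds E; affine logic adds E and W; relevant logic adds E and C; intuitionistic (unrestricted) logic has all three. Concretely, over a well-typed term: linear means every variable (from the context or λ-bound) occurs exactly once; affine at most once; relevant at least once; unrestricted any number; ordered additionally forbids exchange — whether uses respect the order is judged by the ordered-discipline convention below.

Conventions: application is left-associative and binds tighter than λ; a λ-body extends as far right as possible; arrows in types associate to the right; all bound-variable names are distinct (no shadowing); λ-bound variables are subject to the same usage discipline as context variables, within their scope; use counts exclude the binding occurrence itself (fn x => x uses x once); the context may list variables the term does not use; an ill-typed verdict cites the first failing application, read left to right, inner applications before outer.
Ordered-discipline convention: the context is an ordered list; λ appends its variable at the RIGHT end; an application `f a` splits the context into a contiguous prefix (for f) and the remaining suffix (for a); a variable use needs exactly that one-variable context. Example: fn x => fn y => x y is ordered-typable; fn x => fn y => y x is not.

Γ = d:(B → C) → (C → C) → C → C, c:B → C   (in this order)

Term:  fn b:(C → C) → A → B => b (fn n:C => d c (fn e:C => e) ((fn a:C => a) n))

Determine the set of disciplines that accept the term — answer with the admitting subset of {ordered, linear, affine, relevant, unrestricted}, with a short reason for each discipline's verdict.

admitted by: linear, affine, relevant, unrestricted
variable uses: d ×1; c ×1; b [bound] ×1; n [bound] ×1; e [bound] ×1; a [bound] ×1
use order (left to right): b, d, c, e, a, n
typing: well-typed at ((C → C) → A → B) → A → B
ordered: ✗ — needs exchange: uses follow b, d, c, e, a, n
linear: ✓ — each of d, c, b, n, e, a used exactly once
affine: ✓ — none of d, c, b, n, e, a used more than once
relevant: ✓ — at least one use each (d, c, b, n, e, a)
unrestricted: ✓ — type-checks (((C → C) → A → B) → A → B) and nothing is barred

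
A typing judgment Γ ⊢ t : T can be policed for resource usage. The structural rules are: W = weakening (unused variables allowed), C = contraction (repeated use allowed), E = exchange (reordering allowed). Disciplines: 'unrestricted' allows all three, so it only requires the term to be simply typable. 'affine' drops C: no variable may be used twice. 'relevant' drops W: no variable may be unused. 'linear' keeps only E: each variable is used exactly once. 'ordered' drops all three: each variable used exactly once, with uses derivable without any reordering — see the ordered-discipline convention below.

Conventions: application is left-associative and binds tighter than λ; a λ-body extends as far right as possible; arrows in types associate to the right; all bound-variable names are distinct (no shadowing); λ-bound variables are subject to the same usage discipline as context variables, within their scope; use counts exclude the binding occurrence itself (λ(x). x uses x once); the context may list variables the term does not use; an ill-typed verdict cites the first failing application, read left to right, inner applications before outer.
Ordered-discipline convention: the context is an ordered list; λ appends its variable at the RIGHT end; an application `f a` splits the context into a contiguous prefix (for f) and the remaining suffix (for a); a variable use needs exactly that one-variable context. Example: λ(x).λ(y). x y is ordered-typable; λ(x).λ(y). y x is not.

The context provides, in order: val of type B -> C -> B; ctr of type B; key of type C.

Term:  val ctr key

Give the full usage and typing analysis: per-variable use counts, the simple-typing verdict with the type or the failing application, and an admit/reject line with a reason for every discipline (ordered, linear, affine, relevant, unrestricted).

counts: val: 1; ctr: 1; key: 1
uses in reading order: val, ctr, key
typing: the term checks, with type B
ordered ✓ (single-use (val, ctr, key), ordered derivation ok)
linear ✓ (each of val, ctr, key used exactly once)
affine ✓ (val, ctr, key: no repeats, contraction unneeded)
relevant ✓ (every one of val, ctr, key appears)
unrestricted ✓ (type-checks (B) and nothing is barred)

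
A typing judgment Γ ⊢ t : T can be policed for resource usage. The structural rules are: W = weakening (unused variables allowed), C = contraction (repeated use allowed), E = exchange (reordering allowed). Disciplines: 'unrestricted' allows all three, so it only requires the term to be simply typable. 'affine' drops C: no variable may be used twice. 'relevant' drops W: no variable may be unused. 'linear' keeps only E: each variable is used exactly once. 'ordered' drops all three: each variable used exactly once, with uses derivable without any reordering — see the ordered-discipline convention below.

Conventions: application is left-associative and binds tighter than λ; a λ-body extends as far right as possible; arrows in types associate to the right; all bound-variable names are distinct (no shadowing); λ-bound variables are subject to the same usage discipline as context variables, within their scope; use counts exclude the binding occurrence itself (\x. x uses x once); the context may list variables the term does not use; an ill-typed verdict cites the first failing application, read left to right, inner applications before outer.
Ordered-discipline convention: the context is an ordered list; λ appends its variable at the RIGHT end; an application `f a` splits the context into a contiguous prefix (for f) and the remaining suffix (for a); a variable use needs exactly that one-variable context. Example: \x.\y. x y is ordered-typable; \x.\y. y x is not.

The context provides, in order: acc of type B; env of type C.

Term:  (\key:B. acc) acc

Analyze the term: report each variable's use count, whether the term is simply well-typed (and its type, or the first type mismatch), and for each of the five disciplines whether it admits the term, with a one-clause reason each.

counts: acc: 2×, env: 0×, key (λ-bound): 0×
use order (left to right): acc, acc
typing: the term checks, with type B
ordered: ✗, repeated use of acc ×2; env, key left unused
linear: ✗, repeated use of acc ×2; env, key left unused
affine: ✗, repeated use of acc ×2
relevant: ✗, env, key left unused
unrestricted: ✓, well-typed at B; no restrictions here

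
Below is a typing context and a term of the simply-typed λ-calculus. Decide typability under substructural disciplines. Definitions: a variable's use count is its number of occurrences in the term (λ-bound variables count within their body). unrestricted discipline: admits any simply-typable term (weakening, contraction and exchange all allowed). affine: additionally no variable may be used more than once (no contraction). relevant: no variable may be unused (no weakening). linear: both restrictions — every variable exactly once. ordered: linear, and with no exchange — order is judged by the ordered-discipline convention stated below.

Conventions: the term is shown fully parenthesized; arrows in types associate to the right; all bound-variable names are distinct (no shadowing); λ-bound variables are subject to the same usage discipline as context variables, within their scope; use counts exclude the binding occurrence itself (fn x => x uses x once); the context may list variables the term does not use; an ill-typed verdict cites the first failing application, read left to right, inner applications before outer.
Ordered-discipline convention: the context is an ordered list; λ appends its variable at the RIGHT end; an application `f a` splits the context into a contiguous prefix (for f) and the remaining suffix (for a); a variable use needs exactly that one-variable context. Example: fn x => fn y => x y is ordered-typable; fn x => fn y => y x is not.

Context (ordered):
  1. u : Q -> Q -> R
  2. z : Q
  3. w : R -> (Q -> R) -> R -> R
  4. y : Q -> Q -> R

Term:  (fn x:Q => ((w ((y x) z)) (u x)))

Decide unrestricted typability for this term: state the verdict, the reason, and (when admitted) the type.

yes — typability at Q -> R -> R is all that's needed; term : Q -> R -> R
variable uses: u ×1, z ×1, w ×1, y ×1, x (λ-bound) ×2
order of uses: w, y, x, z, u, x
typing: the term checks, with type Q -> R -> R
across the five disciplines: ordered ✗, linear ✗, affine ✗, relevant ✓, unrestricted ✓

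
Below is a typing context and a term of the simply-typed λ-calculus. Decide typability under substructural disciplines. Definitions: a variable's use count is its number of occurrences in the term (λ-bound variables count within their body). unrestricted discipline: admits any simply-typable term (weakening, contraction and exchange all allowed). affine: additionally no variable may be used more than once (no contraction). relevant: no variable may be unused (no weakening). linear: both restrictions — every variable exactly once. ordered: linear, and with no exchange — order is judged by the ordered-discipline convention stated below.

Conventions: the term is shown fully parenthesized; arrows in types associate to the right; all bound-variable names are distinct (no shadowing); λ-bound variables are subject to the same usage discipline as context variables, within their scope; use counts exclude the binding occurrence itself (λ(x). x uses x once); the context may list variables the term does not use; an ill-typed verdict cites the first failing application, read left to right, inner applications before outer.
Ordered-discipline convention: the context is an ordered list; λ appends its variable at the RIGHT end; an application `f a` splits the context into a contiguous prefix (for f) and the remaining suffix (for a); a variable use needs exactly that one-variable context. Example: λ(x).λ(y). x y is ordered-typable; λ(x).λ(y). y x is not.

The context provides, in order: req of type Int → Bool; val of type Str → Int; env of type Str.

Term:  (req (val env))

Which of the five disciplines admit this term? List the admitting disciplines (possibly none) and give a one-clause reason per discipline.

admitting disciplines: ordered, linear, affine, relevant, unrestricted
usage: req ×1, val ×1, env ×1
order of uses: req, val, env
typing: the term checks, with type Bool
ordered ✓ (single-use (req, val, env), ordered derivation ok)
linear ✓ (single use per variable (req, val, env))
affine ✓ (none of req, val, env used more than once)
relevant ✓ (at least one use each (req, val, env))
unrestricted ✓ (well-typed at Bool; no restrictions here)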